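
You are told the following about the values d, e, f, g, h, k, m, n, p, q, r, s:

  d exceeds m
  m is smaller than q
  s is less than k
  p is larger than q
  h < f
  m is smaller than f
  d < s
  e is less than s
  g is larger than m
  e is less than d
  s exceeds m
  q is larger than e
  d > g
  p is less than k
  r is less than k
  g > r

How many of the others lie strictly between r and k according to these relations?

3

The relations place r below k. An element lies strictly between them when it is forced above r and also forced below k.
Above r: {g, d, s}. Below k: {m, e, q, p, g, d, s}.
Intersection: {g, d, s} — 3.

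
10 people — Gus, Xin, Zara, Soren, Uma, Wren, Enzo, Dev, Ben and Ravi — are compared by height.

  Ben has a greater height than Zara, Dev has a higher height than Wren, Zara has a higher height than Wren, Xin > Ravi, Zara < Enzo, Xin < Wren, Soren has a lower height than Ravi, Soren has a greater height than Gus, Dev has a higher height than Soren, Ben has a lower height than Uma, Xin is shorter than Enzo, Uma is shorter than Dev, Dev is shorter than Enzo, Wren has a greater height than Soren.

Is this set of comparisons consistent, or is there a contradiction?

Every relation is compatible with Gus < Soren < Ravi < Xin < Wren < Zara < Ben < Uma < Dev < Enzo; the set is consistent.

consistent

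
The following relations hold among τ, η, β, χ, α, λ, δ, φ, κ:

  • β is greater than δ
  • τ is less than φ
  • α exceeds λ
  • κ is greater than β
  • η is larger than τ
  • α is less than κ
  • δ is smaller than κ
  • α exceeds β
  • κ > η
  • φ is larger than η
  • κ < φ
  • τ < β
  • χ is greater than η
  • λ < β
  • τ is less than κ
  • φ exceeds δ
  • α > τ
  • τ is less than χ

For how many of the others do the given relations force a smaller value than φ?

7

The elements the relations force below φ are λ, τ, η, δ, β, α, κ — no chain reaches any other.
That is 7.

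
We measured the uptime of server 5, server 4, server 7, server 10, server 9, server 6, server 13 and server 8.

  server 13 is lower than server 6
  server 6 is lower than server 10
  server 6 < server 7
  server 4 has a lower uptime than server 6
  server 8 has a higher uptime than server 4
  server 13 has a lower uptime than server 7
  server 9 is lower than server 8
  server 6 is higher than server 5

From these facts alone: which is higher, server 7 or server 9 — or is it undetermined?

undetermined

Following every chain through server 9: above server 9 we get server 8.
server 7 is not reached, and no chain runs the other way from server 7 to server 9.
So the given relations leave the order of server 9 and server 7 undetermined.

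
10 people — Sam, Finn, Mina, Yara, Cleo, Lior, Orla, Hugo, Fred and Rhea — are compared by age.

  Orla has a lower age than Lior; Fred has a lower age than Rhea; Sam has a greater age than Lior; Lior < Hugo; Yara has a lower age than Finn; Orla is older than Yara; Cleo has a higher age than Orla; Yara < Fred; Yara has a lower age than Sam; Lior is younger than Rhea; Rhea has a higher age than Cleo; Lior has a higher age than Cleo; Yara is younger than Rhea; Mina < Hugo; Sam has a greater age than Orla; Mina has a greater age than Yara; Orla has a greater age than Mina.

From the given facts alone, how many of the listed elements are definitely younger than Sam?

Directly below Sam: Yara, Orla, Lior.
One step further: Mina, Cleo (5 so far).
Nothing else is reachable below Sam; 5 in all.

5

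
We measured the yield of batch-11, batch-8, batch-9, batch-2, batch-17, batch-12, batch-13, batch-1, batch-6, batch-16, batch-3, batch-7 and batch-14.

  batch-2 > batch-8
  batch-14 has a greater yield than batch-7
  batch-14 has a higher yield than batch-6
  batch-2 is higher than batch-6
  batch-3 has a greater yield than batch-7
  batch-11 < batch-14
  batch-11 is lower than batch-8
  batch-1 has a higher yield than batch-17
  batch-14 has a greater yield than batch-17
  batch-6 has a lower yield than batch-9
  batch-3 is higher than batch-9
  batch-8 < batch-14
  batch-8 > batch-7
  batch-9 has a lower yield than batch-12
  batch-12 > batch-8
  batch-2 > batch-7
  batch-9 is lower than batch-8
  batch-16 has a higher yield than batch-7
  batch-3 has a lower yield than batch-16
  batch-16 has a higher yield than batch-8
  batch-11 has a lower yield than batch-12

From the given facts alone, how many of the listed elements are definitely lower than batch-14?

Directly below batch-14: batch-6, batch-7, batch-17, batch-11, batch-8.
One step further: batch-9 (6 so far).
Nothing else is reachable below batch-14; 6 in all.

6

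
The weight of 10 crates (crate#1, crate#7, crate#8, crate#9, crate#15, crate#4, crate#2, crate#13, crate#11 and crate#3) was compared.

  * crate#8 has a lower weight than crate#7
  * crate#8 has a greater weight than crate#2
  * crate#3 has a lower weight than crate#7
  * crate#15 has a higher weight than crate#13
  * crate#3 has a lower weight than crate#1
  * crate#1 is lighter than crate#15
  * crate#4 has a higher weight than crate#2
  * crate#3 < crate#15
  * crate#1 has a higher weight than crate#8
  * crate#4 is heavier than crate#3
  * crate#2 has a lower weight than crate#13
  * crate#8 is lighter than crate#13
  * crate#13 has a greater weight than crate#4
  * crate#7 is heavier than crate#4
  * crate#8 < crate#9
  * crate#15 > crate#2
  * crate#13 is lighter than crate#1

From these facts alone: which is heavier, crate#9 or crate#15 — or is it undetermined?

Following every chain through crate#15: below crate#15 we get crate#3, crate#2, crate#8, crate#4, crate#13, crate#1.
crate#9 is not reached, and no chain runs the other way from crate#9 to crate#15.
So the given relations leave the order of crate#15 and crate#9 undetermined.

undetermined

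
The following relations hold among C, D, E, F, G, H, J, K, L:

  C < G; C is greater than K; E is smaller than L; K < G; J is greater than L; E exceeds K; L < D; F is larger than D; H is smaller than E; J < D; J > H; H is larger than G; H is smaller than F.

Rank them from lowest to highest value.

K < C < G < H < E < L < J < D < F

The consecutive links are each given: K < C; C < G; G < H; H < E; E < L; L < J; J < D; D < F.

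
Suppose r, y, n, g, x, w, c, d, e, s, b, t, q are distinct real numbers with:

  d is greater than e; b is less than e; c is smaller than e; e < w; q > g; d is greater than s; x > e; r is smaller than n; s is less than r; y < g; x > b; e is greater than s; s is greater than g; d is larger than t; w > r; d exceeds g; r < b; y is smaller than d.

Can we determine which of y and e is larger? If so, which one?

Link the given pairs in sequence: y < g; g < s; s < r; r < b; b < e.
Together: y < g < s < r < b < e.
So e is larger.

e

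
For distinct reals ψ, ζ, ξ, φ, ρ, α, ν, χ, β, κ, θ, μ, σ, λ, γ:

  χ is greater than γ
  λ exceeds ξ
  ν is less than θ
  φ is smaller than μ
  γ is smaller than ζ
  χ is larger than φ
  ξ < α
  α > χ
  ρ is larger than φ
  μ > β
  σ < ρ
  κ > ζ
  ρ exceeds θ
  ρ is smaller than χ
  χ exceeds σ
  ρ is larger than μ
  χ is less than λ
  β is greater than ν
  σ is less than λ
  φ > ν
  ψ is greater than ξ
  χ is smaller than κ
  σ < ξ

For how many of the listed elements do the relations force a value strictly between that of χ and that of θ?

Chaining upward from θ reaches: ρ, α, κ, λ.
Chaining downward from χ reaches: γ, ν, φ, β, μ, σ, ρ.
Strictly between θ and χ are those in both lists: ρ — 1 element.

1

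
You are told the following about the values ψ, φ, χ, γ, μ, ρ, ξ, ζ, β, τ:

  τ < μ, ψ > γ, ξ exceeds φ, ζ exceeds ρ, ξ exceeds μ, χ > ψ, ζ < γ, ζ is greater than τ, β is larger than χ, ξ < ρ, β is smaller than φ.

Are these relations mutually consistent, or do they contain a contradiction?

inconsistent

We have φ < ξ stated directly, yet also ξ < ρ < ζ < γ < ψ < χ < β < φ by chaining the others — so ξ < φ. Contradiction.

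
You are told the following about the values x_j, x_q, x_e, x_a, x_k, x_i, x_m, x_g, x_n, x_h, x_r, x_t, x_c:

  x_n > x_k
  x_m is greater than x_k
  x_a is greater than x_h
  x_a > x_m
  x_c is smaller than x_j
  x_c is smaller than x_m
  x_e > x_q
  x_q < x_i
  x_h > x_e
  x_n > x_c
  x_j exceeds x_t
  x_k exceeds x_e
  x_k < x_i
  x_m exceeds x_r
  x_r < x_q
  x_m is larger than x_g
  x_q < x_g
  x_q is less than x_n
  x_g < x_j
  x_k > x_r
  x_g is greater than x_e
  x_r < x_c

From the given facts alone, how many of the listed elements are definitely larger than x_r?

Directly above x_r: x_q, x_c, x_k, x_m.
One step further: x_e, x_g, x_i, x_n, x_j, x_a (10 so far).
One step further: x_h (11 so far).
No other element is forced above x_r by the given relations, so the count is 11.

11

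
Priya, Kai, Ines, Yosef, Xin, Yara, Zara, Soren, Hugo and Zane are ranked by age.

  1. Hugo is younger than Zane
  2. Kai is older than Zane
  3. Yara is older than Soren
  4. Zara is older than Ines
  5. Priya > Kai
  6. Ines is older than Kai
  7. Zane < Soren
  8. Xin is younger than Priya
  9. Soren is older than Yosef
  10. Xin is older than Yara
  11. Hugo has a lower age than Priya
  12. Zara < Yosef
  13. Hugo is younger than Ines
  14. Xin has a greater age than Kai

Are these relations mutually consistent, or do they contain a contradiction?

The single ordering Hugo < Zane < Kai < Ines < Zara < Yosef < Soren < Yara < Xin < Priya satisfies every listed relation, so no contradiction arises.

consistent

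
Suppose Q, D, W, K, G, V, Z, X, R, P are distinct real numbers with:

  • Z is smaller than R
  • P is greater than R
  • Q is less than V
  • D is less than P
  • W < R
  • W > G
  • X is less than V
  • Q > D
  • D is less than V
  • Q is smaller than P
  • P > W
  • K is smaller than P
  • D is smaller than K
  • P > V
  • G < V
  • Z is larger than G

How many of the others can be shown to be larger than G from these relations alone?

Directly above G: Z, W, V.
One step further: R, P (5 so far).
No other element is forced above G by the given relations, so the count is 5.

5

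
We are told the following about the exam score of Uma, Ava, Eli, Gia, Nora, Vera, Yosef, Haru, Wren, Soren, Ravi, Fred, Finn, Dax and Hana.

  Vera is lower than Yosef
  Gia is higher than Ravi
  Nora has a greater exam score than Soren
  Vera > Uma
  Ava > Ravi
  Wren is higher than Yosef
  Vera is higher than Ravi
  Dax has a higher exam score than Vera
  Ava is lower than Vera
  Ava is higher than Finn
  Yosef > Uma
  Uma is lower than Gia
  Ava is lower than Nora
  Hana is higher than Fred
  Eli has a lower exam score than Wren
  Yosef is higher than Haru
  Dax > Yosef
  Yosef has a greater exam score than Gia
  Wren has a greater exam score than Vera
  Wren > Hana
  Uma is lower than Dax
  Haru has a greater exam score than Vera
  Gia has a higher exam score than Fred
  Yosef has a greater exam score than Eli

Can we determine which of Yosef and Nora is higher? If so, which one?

undetermined

Following every chain through Nora: below Nora we get Ravi, Soren, Finn, Ava.
Yosef is not reached, and no chain runs the other way from Yosef to Nora.
So the given relations leave the order of Nora and Yosef undetermined.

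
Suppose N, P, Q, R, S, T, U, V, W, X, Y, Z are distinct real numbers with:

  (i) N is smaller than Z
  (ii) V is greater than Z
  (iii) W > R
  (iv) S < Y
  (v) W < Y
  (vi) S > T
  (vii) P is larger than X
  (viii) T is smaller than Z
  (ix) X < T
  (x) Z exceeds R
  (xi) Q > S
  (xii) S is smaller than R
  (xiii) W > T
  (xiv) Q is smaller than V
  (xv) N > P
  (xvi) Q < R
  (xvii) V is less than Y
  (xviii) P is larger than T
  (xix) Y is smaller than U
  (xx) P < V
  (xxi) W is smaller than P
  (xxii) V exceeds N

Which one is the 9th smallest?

Piecing the relations together gives one ordering: X < T < S < Q < R < W < P < N < Z < V < Y < U.
Counting 9 from the smallest end gives Z.

Z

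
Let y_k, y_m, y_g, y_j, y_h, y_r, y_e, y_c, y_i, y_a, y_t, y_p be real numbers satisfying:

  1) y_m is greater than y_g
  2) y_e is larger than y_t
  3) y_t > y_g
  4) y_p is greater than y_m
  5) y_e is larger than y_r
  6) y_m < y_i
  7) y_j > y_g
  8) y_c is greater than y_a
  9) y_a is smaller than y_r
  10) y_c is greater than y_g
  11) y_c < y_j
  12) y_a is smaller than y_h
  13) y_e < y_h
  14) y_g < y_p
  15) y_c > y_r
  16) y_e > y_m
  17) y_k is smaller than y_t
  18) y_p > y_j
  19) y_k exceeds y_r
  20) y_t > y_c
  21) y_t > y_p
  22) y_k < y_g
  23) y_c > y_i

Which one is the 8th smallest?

Piecing the relations together gives one ordering: y_a < y_r < y_k < y_g < y_m < y_i < y_c < y_j < y_p < y_t < y_e < y_h.
Counting 8 from the smallest end gives y_j.

y_j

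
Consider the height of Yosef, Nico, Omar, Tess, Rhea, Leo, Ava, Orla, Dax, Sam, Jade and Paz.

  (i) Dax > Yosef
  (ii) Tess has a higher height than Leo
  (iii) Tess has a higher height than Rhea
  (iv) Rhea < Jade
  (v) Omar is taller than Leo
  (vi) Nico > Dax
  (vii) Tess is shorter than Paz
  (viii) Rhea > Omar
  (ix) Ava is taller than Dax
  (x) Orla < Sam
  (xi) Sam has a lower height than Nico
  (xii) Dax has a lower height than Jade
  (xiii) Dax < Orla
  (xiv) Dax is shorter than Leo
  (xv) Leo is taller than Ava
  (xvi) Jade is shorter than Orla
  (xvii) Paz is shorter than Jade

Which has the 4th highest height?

Chaining the given pairs: Yosef < Dax < Ava < Leo < Omar < Rhea < Tess < Paz < Jade < Orla < Sam < Nico.
The 4th largest is Jade.

Jade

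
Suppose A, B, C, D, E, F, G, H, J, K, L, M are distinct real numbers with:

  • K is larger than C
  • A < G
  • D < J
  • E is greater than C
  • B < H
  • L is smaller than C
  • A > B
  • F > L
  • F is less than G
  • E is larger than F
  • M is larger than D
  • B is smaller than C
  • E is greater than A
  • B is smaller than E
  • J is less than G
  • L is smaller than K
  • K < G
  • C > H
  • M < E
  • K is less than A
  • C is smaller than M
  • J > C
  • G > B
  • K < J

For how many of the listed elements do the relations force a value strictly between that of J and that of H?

2

The relations place H below J. An element lies strictly between them when it is forced above H and also forced below J.
Above H: {C, K, A, M, G, E}. Below J: {B, L, D, C, K}.
Intersection: {C, K} — 2.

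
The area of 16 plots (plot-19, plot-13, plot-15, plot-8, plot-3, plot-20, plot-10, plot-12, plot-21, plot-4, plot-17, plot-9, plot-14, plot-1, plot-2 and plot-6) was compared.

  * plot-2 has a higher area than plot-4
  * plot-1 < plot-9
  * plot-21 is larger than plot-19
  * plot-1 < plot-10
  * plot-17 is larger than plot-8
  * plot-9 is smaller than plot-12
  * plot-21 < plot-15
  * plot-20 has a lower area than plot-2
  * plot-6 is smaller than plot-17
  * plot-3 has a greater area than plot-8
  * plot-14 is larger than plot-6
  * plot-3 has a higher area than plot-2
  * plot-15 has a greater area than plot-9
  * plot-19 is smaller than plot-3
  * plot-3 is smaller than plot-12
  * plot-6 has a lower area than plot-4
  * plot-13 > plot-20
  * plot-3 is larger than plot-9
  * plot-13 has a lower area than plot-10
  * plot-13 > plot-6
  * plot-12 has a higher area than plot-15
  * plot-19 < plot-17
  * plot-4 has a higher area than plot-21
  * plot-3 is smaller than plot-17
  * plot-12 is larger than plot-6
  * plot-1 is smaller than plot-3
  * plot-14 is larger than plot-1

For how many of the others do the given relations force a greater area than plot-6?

8

Directly above plot-6: plot-4, plot-13, plot-17, plot-14, plot-12.
One step further: plot-2, plot-10 (7 so far).
One step further: plot-3 (8 so far).
No other element is forced above plot-6 by the given relations, so the count is 8.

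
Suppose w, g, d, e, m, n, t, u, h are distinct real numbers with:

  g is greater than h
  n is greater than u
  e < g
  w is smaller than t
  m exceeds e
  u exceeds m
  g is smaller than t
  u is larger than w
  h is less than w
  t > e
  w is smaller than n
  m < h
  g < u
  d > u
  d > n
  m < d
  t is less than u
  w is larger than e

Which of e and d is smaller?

e

e < m and m < h give e < h.
Then h < w extends the chain to w.
Then w < t extends the chain to t.
Then t < u extends the chain to u.
Then u < n extends the chain to n.
With n < d: e < m < h < w < t < u < n < d.
So e < d; e is the smaller of the two.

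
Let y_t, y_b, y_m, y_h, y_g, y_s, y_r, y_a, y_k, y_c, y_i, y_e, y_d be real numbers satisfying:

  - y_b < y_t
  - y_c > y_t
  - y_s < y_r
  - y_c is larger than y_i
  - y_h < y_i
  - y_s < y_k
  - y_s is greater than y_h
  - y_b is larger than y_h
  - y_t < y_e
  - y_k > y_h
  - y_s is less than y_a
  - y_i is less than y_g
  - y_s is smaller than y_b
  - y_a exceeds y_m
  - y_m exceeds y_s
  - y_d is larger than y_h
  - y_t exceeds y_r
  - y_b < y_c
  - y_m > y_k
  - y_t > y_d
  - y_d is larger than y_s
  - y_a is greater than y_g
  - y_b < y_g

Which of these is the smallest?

y_h

y_s is not least since y_h < y_s; y_b is not least since y_h < y_b; y_k is not least since y_s < y_k; y_i is not least since y_h < y_i; y_r is not least since y_s < y_r; y_g is not least since y_i < y_g; y_d is not least since y_h < y_d; y_t is not least since y_b < y_t; y_c is not least since y_i < y_c; y_m is not least since y_k < y_m; y_e is not least since y_t < y_e; y_a is not least since y_g < y_a.
Only y_h has nothing below it, so y_h is the smallest.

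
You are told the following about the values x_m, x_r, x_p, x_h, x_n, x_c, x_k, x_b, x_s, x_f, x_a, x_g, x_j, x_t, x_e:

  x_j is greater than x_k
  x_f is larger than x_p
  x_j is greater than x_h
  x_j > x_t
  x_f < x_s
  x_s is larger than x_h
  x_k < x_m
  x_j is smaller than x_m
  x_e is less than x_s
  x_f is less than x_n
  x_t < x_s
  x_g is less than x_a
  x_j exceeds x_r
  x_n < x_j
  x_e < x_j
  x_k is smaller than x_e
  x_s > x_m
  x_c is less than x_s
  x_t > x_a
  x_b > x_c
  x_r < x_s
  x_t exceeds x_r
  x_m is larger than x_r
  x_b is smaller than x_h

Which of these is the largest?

x_s

x_r is not greatest since x_r < x_s; x_k is not greatest since x_k < x_j; x_c is not greatest since x_c < x_s; x_b is not greatest since x_b < x_h; x_g is not greatest since x_g < x_a; x_h is not greatest since x_h < x_j; x_p is not greatest since x_p < x_f; x_e is not greatest since x_e < x_j; x_a is not greatest since x_a < x_t; x_f is not greatest since x_f < x_s; x_n is not greatest since x_n < x_j; x_t is not greatest since x_t < x_s; x_j is not greatest since x_j < x_m; x_m is not greatest since x_m < x_s.
Only x_s has nothing above it, so x_s is the largest.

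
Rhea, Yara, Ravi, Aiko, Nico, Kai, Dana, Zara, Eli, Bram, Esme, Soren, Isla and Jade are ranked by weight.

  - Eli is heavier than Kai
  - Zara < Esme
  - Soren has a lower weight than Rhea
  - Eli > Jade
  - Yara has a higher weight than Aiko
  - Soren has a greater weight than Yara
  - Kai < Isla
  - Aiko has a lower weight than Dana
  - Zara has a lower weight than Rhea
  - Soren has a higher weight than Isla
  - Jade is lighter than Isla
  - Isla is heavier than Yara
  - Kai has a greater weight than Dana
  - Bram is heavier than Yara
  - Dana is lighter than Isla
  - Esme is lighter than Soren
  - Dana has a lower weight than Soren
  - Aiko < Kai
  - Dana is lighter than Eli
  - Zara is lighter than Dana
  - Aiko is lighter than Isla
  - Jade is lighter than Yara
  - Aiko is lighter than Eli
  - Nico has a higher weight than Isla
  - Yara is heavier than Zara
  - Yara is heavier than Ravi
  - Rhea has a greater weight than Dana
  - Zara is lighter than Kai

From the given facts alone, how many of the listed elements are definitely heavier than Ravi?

6

From Ravi the given relations immediately reach Yara.
From those, Isla, Soren, Bram — 4 in total.
From those, Nico, Rhea — 6 in total.
Nothing else is reachable above Ravi; 6 in all.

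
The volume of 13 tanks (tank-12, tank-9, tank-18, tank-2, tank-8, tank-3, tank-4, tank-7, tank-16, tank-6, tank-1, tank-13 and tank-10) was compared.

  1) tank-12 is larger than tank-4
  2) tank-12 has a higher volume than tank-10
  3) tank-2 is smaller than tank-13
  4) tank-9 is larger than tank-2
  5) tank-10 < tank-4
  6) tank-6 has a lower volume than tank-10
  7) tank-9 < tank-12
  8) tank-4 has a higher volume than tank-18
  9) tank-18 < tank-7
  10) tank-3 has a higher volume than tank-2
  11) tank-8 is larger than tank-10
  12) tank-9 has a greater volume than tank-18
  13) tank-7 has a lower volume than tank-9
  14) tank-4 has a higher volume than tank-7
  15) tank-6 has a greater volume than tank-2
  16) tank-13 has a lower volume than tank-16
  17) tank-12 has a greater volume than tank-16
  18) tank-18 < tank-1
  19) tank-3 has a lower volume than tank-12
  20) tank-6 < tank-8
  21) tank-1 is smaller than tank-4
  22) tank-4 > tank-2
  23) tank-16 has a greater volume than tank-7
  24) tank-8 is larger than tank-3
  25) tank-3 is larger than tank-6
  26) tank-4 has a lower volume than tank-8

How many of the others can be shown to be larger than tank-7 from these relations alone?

5

The elements the relations force above tank-7 are tank-9, tank-16, tank-4, tank-12, tank-8 — no chain reaches any other.
That is 5.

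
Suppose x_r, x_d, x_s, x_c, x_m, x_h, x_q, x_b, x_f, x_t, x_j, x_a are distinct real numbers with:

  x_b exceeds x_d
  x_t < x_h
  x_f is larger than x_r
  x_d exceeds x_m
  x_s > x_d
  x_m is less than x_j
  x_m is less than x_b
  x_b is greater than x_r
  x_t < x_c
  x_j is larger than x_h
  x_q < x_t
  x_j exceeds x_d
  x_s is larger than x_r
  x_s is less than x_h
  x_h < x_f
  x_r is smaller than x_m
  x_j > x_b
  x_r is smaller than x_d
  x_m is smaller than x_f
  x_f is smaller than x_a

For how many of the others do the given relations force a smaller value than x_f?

7

The elements the relations force below x_f are x_r, x_m, x_d, x_q, x_t, x_s, x_h — no chain reaches any other.
That is 7.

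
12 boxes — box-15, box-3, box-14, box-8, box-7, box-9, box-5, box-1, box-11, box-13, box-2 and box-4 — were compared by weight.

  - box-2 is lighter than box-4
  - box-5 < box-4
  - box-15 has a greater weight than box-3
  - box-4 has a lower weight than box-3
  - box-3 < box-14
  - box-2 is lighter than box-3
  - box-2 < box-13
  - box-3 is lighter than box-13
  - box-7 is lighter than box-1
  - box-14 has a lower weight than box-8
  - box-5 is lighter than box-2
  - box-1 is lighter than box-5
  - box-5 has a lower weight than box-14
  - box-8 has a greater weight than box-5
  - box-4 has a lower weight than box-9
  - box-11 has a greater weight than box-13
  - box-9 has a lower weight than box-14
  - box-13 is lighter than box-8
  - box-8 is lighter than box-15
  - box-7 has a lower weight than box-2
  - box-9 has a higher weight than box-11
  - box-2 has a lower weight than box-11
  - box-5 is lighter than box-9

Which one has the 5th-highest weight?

box-11

Piecing the relations together gives one ordering: box-7 < box-1 < box-5 < box-2 < box-4 < box-3 < box-13 < box-11 < box-9 < box-14 < box-8 < box-15.
The 5th largest is box-11.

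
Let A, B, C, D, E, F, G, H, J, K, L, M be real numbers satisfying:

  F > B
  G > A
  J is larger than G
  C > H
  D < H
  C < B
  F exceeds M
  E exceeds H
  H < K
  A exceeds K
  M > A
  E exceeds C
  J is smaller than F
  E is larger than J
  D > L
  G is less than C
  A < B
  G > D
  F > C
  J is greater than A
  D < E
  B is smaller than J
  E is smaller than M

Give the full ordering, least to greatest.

Each adjacent pair is fixed by a given relation: L < D; D < H; H < K; K < A; A < G; G < C; C < B; B < J; J < E; E < M; M < F. Chaining them end to end gives the full order.

L < D < H < K < A < G < C < B < J < E < M < F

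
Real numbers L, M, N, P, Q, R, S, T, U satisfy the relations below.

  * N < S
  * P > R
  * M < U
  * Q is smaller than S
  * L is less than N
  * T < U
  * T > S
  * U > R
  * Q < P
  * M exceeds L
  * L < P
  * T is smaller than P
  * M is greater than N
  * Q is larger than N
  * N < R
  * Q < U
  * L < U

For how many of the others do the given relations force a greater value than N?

The elements the relations force above N are Q, M, R, S, T, P, U — no chain reaches any other.
That is 7.

7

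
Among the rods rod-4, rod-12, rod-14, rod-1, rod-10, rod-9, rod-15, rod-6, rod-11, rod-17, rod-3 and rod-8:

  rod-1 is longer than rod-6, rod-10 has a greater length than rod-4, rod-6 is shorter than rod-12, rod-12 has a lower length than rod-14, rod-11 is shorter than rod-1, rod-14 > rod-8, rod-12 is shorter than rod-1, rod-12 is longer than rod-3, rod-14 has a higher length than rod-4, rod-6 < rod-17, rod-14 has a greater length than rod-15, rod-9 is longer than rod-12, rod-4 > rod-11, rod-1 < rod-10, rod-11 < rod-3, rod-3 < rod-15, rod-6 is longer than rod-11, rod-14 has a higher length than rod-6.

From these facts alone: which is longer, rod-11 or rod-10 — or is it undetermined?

Link the given pairs in sequence: rod-11 < rod-6; rod-6 < rod-12; rod-12 < rod-1; rod-1 < rod-10.
Together: rod-11 < rod-6 < rod-12 < rod-1 < rod-10.
So rod-10 is longer.

rod-10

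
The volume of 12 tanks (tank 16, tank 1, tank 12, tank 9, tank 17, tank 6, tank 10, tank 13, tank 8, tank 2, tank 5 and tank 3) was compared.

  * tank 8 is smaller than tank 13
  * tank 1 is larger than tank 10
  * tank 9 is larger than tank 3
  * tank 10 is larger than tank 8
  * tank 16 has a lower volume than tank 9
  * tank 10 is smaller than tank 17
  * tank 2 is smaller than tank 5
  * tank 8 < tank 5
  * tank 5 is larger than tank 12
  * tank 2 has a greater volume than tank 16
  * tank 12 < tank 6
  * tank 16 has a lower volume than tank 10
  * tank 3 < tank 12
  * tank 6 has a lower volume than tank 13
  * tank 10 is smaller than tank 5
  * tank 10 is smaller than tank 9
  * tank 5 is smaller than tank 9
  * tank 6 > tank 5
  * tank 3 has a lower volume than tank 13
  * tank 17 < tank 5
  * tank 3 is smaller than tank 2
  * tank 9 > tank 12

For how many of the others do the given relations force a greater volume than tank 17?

4

The elements the relations force above tank 17 are tank 5, tank 6, tank 9, tank 13 — no chain reaches any other.
That is 4.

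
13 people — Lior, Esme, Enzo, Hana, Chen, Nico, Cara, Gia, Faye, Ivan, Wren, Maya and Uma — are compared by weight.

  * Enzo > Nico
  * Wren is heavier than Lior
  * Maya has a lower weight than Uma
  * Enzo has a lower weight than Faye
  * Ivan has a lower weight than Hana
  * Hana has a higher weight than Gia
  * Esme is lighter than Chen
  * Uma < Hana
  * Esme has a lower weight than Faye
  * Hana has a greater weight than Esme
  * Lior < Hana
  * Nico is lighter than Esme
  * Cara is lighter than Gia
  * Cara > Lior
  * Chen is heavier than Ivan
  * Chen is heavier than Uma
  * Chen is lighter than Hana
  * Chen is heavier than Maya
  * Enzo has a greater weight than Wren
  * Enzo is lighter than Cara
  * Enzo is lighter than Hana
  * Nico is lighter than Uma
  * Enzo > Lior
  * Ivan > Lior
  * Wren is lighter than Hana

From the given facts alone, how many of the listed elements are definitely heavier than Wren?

5

From Wren the given relations immediately reach Enzo, Hana.
From those, Cara, Faye — 4 in total.
From those, Gia — 5 in total.
Nothing else is reachable above Wren; 5 in all.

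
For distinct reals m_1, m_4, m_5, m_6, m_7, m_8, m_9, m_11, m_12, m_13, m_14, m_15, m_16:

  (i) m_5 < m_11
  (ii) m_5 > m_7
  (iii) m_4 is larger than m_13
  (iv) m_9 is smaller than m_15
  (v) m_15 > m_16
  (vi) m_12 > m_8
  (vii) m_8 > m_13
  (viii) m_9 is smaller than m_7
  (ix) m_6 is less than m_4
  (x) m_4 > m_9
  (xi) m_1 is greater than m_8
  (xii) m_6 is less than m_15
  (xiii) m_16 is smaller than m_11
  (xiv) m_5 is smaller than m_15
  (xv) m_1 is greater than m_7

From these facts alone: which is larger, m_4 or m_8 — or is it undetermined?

undetermined

Following every chain through m_8: above m_8 we get m_12, m_1; below m_8 we get m_13.
m_4 is not reached, and no chain runs the other way from m_4 to m_8.
So the given relations leave the order of m_8 and m_4 undetermined.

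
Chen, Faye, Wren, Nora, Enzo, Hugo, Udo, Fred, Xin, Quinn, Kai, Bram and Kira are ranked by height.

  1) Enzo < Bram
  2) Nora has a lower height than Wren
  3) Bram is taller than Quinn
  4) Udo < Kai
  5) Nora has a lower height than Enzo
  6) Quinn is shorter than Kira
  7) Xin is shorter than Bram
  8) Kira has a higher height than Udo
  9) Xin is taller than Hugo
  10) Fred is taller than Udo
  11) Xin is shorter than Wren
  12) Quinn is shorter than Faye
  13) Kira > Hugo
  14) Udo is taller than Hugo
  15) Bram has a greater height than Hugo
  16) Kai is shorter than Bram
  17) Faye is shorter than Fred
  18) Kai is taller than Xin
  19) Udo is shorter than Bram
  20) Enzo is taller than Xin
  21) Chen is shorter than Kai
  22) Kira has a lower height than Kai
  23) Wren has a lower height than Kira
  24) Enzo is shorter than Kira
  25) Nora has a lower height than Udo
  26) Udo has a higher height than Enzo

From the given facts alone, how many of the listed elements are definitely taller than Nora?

The elements the relations force above Nora are Wren, Enzo, Udo, Fred, Kira, Kai, Bram — no chain reaches any other.
That is 7.

7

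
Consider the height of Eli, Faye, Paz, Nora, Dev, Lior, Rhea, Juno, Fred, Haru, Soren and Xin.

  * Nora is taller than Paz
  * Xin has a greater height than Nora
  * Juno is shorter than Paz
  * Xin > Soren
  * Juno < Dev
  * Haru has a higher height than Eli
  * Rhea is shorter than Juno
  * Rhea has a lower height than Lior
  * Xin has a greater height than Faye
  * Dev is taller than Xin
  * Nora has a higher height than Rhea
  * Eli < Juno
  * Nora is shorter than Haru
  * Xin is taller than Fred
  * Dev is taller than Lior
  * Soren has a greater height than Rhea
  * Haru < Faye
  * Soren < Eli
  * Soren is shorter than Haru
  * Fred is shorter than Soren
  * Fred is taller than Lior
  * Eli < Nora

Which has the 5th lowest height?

The consecutive relations fix a unique order: Rhea < Lior < Fred < Soren < Eli < Juno < Paz < Nora < Haru < Faye < Xin < Dev.
Counting 5 from the smallest end gives Eli.

Eli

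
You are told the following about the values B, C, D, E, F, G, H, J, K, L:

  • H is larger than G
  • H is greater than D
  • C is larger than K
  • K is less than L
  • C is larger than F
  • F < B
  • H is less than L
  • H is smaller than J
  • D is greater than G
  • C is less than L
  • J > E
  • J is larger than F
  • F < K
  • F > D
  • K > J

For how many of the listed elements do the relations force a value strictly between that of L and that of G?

6

Chaining upward from G reaches: D, H, F, B, J, K, C.
Chaining downward from L reaches: D, H, F, E, J, K, C.
Strictly between G and L are those in both lists: D, H, F, J, K, C — 6 elements.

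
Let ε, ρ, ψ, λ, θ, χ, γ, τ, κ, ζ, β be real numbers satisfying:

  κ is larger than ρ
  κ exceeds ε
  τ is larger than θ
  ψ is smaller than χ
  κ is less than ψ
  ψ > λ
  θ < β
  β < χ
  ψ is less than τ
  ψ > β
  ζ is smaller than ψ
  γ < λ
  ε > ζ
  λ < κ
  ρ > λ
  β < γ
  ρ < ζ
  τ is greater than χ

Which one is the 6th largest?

ζ

The consecutive relations fix a unique order: θ < β < γ < λ < ρ < ζ < ε < κ < ψ < χ < τ.
Counting 6 from the largest end gives ζ.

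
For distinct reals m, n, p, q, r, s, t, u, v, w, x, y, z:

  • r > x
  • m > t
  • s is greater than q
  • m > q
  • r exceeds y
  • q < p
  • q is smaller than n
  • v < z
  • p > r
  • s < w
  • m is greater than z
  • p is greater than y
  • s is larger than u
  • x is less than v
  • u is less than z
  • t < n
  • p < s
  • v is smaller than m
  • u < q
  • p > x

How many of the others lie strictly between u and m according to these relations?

2

The relations place u below m. An element lies strictly between them when it is forced above u and also forced below m.
Above u: {z, q, p, s, w, n}. Below m: {t, x, v, z, q}.
Intersection: {z, q} — 2.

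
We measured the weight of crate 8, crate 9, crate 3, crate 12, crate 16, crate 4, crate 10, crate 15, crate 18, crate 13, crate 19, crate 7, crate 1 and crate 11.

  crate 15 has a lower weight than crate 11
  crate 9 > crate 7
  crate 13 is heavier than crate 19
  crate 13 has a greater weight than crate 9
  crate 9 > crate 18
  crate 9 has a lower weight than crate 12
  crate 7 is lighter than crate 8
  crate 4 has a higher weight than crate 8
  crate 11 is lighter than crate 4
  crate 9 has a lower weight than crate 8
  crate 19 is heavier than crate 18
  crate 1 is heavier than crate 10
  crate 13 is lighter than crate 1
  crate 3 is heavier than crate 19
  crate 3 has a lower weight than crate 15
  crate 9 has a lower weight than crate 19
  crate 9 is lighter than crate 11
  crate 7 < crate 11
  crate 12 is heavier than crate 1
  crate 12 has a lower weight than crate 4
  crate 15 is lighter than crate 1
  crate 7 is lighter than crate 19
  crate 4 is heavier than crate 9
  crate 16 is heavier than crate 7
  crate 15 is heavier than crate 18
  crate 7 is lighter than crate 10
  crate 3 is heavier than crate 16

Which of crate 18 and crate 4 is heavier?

Following the relations from crate 18: crate 18 < crate 9 < crate 19 < crate 3 < crate 15 < crate 11 < crate 4.
So crate 18 < crate 4; crate 4 is the heavier of the two.

crate 4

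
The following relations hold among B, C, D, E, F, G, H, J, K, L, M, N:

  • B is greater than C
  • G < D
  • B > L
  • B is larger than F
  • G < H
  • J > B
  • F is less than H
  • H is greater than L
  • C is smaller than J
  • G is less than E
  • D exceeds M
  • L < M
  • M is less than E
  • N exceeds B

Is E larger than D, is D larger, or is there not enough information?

undetermined

Following every chain through E: below E we get G, L, M.
D is not reached, and no chain runs the other way from D to E.
So the given relations leave the order of E and D undetermined.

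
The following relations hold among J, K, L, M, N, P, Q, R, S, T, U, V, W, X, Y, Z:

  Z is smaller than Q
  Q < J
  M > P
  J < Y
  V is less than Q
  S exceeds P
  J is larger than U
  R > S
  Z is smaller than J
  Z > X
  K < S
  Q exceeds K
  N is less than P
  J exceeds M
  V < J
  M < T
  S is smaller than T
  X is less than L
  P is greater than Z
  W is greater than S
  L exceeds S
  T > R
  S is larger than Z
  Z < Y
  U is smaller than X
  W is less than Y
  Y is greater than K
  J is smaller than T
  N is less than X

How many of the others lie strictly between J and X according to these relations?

4

Chaining upward from X reaches: Z, P, S, L, M, Q, R, W, T, Y.
Chaining downward from J reaches: K, U, N, Z, P, V, M, Q.
Strictly between X and J are those in both lists: Z, P, M, Q — 4 elements.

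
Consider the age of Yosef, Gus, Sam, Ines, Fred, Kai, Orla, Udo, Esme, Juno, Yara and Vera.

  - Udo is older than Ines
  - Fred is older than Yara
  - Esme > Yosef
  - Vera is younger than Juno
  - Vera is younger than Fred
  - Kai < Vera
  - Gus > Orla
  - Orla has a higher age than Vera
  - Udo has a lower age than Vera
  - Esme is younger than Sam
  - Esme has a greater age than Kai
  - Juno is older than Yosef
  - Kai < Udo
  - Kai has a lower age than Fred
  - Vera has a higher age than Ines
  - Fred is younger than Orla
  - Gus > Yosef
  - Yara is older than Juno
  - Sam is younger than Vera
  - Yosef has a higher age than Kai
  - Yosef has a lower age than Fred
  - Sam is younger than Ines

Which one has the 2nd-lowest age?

Yosef

Chaining the given pairs: Kai < Yosef < Esme < Sam < Ines < Udo < Vera < Juno < Yara < Fred < Orla < Gus.
Counting 2 from the smallest end gives Yosef.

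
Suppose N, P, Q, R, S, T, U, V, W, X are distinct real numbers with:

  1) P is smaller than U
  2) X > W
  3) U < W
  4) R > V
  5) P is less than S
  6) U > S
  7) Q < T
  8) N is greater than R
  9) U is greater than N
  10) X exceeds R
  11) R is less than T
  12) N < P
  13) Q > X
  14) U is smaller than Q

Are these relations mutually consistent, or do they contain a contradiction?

consistent

Every relation is compatible with V < R < N < P < S < U < W < X < Q < T; the set is consistent.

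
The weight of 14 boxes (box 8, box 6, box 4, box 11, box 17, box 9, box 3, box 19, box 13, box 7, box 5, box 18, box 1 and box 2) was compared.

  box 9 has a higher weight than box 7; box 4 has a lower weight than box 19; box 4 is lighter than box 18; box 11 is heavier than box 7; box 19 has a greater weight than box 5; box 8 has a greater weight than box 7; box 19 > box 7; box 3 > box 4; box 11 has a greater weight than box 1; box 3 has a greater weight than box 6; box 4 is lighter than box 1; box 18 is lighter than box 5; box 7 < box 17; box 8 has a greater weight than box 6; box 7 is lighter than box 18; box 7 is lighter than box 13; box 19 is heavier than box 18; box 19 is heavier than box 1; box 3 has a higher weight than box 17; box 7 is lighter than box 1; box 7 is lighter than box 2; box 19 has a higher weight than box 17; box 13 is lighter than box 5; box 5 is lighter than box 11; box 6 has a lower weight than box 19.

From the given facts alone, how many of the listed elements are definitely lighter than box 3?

From box 3 the given relations immediately reach box 4, box 17, box 6.
From those, box 7 — 4 in total.
No other element is forced below box 3 by the given relations, so the count is 4.

4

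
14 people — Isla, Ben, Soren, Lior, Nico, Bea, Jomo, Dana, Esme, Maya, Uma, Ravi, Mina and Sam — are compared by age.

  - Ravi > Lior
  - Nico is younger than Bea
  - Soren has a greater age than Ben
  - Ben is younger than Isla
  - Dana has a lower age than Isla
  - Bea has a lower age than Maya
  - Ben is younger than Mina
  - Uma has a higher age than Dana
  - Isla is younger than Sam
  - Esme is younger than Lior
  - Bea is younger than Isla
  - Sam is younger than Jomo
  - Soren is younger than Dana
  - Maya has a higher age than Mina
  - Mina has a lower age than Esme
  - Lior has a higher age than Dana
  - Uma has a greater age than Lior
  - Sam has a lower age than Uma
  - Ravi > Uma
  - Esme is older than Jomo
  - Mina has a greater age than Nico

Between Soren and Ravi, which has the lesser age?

Link the given pairs in sequence: Soren < Dana; Dana < Isla; Isla < Sam; Sam < Jomo; Jomo < Esme; Esme < Lior; Lior < Uma; Uma < Ravi.
Chaining these gives Soren < Dana < Isla < Sam < Jomo < Esme < Lior < Uma < Ravi.
So Soren < Ravi; Soren is the younger of the two.

Soren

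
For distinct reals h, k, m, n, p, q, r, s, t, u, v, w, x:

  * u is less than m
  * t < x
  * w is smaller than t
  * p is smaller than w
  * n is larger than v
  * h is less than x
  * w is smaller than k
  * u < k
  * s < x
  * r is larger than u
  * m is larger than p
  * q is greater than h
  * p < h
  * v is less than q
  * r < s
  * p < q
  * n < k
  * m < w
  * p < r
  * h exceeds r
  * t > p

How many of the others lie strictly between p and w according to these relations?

1

The relations place p below w. An element lies strictly between them when it is forced above p and also forced below w.
Above p: {r, m, h, s, t, q, k, x}. Below w: {u, m}.
Intersection: {m} — 1.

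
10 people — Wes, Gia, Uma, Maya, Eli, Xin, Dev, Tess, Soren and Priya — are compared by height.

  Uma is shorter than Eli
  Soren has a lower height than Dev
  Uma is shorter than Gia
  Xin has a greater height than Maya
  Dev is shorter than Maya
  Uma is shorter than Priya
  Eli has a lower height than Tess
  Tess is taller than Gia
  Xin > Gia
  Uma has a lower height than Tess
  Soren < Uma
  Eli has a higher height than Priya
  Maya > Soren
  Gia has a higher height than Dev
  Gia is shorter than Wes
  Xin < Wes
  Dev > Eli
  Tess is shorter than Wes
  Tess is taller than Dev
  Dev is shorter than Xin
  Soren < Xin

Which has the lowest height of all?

Soren

Chaining upward from Soren: directly above it, Uma, Dev, Maya, Xin; then Priya, Eli, Gia, Tess, Wes.
That covers every other element, and nothing is given below Soren, so Soren is the lowest height.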